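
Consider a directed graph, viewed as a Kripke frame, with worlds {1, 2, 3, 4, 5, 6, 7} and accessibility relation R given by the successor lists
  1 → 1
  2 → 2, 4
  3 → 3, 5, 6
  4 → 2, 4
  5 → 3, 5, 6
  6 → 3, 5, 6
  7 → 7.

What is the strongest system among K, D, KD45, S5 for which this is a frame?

S5

Serial (axiom D): yes — every world has a successor (e.g. 1 R 1).
Euclidean (axiom 5): yes — any two successors of a common world are R-related.
Transitive (axiom 4): yes — every two-step R-path is closed by a direct edge.
Reflexive (axiom T): yes — every world is R-related to itself.
So F validates K, D, KD45, S5. The strongest is S5.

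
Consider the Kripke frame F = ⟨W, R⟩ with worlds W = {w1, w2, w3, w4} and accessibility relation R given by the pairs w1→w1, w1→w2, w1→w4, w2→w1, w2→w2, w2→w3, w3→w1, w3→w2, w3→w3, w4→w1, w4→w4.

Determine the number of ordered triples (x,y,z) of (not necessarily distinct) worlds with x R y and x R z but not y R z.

Enumerating: (w1,w2,w4), (w1,w4,w2), (w2,w1,w3), (w3,w1,w3).

4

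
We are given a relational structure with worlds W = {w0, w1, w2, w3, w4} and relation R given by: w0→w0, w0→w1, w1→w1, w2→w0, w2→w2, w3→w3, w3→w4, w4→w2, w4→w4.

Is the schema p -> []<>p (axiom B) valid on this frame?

No

By correspondence theory, B is valid on a frame iff R is symmetric.
Symmetric: no — w0 R w1 but not w1 R w0.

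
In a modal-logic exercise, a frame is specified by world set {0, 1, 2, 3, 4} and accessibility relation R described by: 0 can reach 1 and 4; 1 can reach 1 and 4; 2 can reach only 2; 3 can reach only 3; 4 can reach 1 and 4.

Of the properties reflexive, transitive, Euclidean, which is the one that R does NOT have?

reflexive

Reflexive: no — 0 is not related to itself.
Transitive: yes — every two-step R-path is closed by a direct edge.
Euclidean: yes — any two successors of a common world are R-related.
Only reflexive fails.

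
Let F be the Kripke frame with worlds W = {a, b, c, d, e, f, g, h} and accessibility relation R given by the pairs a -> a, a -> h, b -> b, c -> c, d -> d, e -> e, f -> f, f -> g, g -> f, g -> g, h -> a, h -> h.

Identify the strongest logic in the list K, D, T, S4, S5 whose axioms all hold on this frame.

Serial (axiom D): yes — every world has a successor (e.g. a R a).
Reflexive (axiom T): yes — every world is R-related to itself.
Transitive (axiom 4): yes — every two-step R-path is closed by a direct edge.
Euclidean (axiom 5): yes — any two successors of a common world are R-related.
So F validates K, D, T, S4, S5. The strongest is S5.

S5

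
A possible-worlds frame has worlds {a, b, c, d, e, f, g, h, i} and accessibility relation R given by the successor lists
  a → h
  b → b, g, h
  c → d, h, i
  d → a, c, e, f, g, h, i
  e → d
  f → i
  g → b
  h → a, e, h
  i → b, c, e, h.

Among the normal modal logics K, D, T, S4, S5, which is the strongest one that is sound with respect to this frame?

Serial (axiom D): yes — every world has a successor (e.g. a R h).
Reflexive (axiom T): no — a is not related to itself.
Transitive (axiom 4): no — a R h and h R e, but not a R e.
Euclidean (axiom 5): no — b R g and b R h, but not g R h.
So F validates K, D; T would additionally require R to be reflexive. The strongest is D.

D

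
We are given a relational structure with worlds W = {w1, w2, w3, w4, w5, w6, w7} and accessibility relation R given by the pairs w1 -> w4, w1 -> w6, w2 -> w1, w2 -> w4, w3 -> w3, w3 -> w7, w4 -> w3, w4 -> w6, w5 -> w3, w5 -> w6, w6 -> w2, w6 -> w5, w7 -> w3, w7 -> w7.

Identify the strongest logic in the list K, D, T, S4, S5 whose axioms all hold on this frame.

Serial (axiom D): yes — every world has a successor (e.g. w1 R w4).
Reflexive (axiom T): no — w1 is not related to itself.
Transitive (axiom 4): no — w1 R w4 and w4 R w3, but not w1 R w3.
Euclidean (axiom 5): no — w1 R w6 and w1 R w4, but not w6 R w4.
So F validates K, D; T would additionally require R to be reflexive. The strongest is D.

D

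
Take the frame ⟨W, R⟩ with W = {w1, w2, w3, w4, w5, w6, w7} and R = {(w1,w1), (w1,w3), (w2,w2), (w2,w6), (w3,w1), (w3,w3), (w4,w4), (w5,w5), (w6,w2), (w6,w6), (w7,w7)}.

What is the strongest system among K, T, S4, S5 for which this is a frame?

S5

Reflexive (axiom T): yes — every world is R-related to itself.
Transitive (axiom 4): yes — every two-step R-path is closed by a direct edge.
Euclidean (axiom 5): yes — any two successors of a common world are R-related.
So F validates K, T, S4, S5. The strongest is S5.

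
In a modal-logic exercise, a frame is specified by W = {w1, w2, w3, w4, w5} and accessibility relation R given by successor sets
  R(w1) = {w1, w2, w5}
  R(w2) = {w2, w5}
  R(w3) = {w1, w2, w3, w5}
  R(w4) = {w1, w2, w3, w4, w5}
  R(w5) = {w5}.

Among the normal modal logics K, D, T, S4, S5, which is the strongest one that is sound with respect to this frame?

Serial (axiom D): yes — every world has a successor (e.g. w1 R w1).
Reflexive (axiom T): yes — every world is R-related to itself.
Transitive (axiom 4): yes — every two-step R-path is closed by a direct edge.
Euclidean (axiom 5): no — w1 R w5 and w1 R w2, but not w5 R w2.
So F validates K, D, T, S4; S5 would additionally require R to be Euclidean. The strongest is S4.

S4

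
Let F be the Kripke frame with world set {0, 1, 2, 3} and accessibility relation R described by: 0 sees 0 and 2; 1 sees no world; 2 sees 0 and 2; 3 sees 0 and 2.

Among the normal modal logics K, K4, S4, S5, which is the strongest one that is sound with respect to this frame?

K4

Transitive (axiom 4): yes — every two-step R-path is closed by a direct edge.
Reflexive (axiom T): no — 1 is not related to itself.
Euclidean (axiom 5): yes — any two successors of a common world are R-related.
So F validates K, K4; S4 would additionally require R to be reflexive. The strongest is K4.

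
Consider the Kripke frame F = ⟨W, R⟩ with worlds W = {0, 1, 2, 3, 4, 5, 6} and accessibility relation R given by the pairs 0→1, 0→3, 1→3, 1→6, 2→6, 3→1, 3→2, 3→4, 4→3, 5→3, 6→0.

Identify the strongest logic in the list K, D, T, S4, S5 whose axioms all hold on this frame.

D

Serial (axiom D): yes — every world has a successor (e.g. 0 R 1).
Reflexive (axiom T): no — 0 is not related to itself.
Transitive (axiom 4): no — 0 R 1 and 1 R 6, but not 0 R 6.
Euclidean (axiom 5): no — 1 R 3 and 1 R 6, but not 3 R 6.
So F validates K, D; T would additionally require R to be reflexive. The strongest is D.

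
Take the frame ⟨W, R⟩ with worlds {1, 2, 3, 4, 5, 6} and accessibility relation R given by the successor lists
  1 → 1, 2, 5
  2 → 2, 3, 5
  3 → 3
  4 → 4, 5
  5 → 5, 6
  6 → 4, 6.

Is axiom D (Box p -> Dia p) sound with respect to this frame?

Yes

Axiom D corresponds to the accessibility relation being serial.
Serial: yes — every world has a successor (e.g. 1 R 1).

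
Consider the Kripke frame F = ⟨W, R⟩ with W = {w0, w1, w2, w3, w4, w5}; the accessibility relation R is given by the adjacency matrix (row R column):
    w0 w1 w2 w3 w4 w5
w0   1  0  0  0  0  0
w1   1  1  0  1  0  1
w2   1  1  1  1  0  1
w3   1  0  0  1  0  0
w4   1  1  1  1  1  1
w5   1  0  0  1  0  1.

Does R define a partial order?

Reflexive: yes — every world is R-related to itself.
Transitive: yes — every two-step R-path is closed by a direct edge.
Antisymmetric: yes — no distinct pair is related both ways.
So R is a partial order.

Yes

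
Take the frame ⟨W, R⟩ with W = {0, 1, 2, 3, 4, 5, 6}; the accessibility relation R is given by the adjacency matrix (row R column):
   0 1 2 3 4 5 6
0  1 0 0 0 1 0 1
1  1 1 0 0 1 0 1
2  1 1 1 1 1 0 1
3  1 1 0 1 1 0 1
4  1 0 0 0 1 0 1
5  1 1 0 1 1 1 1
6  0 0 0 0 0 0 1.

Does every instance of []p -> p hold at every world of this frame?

The schema T characterises exactly the reflexive frames.
Reflexive: yes — every world is R-related to itself.

Yes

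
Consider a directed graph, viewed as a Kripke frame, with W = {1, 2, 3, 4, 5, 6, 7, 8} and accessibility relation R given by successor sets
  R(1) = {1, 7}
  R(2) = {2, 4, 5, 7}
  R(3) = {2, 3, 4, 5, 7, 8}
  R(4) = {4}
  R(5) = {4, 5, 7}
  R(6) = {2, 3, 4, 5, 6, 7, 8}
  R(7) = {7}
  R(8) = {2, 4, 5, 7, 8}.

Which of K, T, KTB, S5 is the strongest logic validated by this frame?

Reflexive (axiom T): yes — every world is R-related to itself.
Symmetric (axiom B): no — 1 R 7 but not 7 R 1.
Euclidean (axiom 5): no — 2 R 4 and 2 R 5, but not 4 R 5.
So F validates K, T; KTB would additionally require R to be symmetric. The strongest is T.

T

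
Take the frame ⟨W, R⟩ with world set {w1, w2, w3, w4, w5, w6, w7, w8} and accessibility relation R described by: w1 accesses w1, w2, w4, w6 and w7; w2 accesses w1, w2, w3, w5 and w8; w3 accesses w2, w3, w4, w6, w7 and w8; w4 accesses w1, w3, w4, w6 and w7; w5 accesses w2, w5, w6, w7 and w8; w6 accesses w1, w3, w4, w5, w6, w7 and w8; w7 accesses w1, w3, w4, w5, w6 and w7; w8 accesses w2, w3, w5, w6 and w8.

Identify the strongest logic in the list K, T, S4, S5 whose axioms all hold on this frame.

Reflexive (axiom T): yes — every world is R-related to itself.
Transitive (axiom 4): no — w1 R w2 and w2 R w3, but not w1 R w3.
Euclidean (axiom 5): no — w1 R w2 and w1 R w4, but not w2 R w4.
So F validates K, T; S4 would additionally require R to be transitive. The strongest is T.

T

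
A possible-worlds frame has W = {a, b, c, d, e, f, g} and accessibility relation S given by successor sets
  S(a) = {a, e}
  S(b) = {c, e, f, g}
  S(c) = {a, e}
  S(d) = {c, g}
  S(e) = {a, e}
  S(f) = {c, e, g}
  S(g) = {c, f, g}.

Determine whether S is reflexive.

Reflexive: no — b is not related to itself.

No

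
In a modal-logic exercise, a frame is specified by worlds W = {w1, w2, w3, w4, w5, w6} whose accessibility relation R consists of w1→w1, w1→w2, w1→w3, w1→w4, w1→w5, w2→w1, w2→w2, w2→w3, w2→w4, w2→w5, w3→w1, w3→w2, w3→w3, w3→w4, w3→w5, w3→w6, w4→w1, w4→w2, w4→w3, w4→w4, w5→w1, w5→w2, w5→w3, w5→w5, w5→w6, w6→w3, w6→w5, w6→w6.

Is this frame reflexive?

Yes

Reflexive: yes — every world is R-related to itself.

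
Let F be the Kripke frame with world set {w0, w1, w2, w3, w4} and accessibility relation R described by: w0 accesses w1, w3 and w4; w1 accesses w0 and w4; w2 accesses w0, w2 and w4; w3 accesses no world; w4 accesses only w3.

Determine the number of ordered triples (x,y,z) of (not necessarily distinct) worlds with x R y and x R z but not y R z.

16

Enumerating: (w0,w1,w1), (w0,w1,w3), (w0,w3,w1), (w0,w3,w3), (w0,w3,w4), (w0,w4,w1), (w0,w4,w4), (w1,w0,w0), (w1,w4,w0), (w1,w4,w4), (w2,w0,w0), (w2,w0,w2), (w2,w4,w0), (w2,w4,w2), (w2,w4,w4), (w4,w3,w3).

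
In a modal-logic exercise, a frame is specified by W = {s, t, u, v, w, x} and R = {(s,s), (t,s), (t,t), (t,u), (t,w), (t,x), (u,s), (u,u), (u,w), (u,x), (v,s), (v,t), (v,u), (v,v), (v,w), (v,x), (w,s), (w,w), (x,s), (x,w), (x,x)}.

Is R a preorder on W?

Reflexive: yes — every world is R-related to itself.
Transitive: yes — every two-step R-path is closed by a direct edge.
So R is a preorder.

Yes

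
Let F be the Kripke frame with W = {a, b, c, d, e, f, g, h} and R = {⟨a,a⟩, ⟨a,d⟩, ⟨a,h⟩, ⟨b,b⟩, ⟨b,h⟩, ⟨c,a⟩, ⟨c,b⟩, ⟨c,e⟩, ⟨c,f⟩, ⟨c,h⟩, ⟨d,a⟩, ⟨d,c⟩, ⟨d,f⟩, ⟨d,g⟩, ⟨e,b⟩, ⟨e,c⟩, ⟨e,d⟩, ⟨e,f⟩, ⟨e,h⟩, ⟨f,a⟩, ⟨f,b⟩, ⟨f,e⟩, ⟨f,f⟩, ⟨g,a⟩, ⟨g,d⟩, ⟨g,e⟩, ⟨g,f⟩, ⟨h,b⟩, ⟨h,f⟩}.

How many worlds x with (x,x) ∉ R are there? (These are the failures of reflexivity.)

5

Enumerating: c, d, e, g, h.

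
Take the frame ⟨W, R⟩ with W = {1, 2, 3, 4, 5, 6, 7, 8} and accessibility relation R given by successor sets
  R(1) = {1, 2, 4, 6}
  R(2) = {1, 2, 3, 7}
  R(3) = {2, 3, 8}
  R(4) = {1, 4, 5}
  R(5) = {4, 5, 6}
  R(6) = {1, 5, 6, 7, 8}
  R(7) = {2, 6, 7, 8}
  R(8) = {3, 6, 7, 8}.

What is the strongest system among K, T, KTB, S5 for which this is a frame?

KTB

Reflexive (axiom T): yes — every world is R-related to itself.
Symmetric (axiom B): yes — every pair in R has its reverse in R.
Euclidean (axiom 5): no — 1 R 2 and 1 R 4, but not 2 R 4.
So F validates K, T, KTB; S5 would additionally require R to be Euclidean. The strongest is KTB.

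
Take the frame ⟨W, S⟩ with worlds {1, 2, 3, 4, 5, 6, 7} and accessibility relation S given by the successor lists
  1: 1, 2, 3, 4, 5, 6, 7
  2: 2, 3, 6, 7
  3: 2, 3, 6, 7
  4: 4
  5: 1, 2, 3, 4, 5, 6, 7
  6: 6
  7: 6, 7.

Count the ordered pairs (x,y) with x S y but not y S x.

15

Enumerating: (1,2), (1,3), (1,4), (1,6), (1,7), (2,6), (2,7), (3,6), (3,7), (5,2), (5,3), (5,4), (5,6), (5,7), (7,6).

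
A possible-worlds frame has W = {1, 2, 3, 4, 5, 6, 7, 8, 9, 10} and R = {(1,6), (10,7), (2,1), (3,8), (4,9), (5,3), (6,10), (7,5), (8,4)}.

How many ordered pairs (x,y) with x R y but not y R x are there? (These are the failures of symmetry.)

Enumerating: (1,6), (10,7), (2,1), (3,8), (4,9), (5,3), (6,10), (7,5), (8,4).

9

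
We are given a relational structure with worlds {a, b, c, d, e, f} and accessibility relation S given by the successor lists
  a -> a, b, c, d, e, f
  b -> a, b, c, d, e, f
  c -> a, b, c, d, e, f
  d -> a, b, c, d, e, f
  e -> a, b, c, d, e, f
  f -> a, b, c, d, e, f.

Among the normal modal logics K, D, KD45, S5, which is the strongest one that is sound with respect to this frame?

S5

Serial (axiom D): yes — every world has a successor (e.g. a S a).
Euclidean (axiom 5): yes — any two successors of a common world are S-related.
Transitive (axiom 4): yes — every two-step S-path is closed by a direct edge.
Reflexive (axiom T): yes — every world is S-related to itself.
So F validates K, D, KD45, S5. The strongest is S5.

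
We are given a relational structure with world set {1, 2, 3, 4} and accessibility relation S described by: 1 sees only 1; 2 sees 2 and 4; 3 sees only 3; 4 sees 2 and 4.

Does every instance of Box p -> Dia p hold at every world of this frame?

Yes

The schema D characterises exactly the serial frames.
Serial: yes — every world has a successor (e.g. 1 S 1).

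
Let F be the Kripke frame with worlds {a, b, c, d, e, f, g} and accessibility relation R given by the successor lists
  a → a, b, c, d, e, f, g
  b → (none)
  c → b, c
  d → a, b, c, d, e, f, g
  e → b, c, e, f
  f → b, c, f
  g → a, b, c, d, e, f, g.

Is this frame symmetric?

Symmetric: no — a R b but not b R a.

No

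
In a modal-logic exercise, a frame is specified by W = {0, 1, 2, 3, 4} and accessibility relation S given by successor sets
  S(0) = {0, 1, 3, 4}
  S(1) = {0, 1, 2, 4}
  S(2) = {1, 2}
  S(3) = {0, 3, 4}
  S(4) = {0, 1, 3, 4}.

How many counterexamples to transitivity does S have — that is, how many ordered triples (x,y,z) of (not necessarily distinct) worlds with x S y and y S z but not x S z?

Enumerating: (0,1,2), (1,0,3), (1,4,3), (2,1,0), (2,1,4), (3,0,1), (3,4,1), (4,1,2).

8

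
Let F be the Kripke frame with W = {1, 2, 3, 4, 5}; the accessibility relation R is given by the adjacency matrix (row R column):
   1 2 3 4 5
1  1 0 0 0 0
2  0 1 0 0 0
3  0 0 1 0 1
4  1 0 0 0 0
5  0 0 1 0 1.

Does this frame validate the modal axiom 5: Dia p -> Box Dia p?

The schema 5 characterises exactly the Euclidean frames.
Euclidean: yes — any two successors of a common world are R-related.

Yes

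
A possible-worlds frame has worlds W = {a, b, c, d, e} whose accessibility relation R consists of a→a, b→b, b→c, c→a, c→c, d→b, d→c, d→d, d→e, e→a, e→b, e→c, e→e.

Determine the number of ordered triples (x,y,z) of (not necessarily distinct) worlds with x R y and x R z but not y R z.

Enumerating: (b,c,b), (c,a,c), (d,b,d), (d,b,e), (d,c,b), (d,c,d), (d,c,e), (d,e,d), (e,a,b), (e,a,c), (e,a,e), (e,b,a), (e,b,e), (e,c,b), (e,c,e).

15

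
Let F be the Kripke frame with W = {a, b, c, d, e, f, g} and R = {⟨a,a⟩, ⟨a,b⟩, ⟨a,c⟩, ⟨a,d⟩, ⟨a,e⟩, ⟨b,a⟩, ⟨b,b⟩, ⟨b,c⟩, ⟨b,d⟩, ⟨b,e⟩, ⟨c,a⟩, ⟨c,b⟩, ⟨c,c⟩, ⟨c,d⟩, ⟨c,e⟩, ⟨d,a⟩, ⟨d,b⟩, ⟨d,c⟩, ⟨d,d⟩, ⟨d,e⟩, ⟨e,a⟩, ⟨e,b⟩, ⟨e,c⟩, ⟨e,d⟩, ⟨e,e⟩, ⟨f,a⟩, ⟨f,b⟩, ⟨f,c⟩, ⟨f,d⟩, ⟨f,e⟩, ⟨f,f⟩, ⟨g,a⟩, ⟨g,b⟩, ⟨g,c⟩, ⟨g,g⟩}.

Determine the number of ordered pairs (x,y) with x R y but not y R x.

8

Enumerating: (f,a), (f,b), (f,c), (f,d), (f,e), (g,a), (g,b), (g,c).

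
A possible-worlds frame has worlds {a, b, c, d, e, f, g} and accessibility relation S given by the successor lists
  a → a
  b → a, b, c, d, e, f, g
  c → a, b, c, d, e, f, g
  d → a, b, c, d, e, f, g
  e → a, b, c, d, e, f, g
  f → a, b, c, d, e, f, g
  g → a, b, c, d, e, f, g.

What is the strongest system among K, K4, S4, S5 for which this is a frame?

S4

Transitive (axiom 4): yes — every two-step S-path is closed by a direct edge.
Reflexive (axiom T): yes — every world is S-related to itself.
Euclidean (axiom 5): no — b S a and b S c, but not a S c.
So F validates K, K4, S4; S5 would additionally require S to be Euclidean. The strongest is S4.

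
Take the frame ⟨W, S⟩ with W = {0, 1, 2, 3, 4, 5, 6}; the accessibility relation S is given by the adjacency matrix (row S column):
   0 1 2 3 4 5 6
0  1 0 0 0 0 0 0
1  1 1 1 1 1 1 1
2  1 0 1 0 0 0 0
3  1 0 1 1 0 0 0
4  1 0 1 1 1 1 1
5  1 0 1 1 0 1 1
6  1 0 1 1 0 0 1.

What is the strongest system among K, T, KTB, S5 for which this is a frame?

T

Reflexive (axiom T): yes — every world is S-related to itself.
Symmetric (axiom B): no — 1 S 0 but not 0 S 1.
Euclidean (axiom 5): no — 1 S 0 and 1 S 2, but not 0 S 2.
So F validates K, T; KTB would additionally require S to be symmetric. The strongest is T.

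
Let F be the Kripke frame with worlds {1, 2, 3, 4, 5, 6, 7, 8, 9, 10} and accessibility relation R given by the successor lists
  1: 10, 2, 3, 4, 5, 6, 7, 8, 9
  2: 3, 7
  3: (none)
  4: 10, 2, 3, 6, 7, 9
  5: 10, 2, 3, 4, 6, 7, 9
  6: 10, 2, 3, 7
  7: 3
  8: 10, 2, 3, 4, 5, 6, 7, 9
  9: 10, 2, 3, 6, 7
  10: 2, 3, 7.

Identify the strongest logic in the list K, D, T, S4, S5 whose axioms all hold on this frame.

K

Serial (axiom D): no — 3 has no R-successor.
Reflexive (axiom T): no — 1 is not related to itself.
Transitive (axiom 4): yes — every two-step R-path is closed by a direct edge.
Euclidean (axiom 5): no — 1 R 10 and 1 R 4, but not 10 R 4.
So F validates K; D would additionally require R to be serial. The strongest is K.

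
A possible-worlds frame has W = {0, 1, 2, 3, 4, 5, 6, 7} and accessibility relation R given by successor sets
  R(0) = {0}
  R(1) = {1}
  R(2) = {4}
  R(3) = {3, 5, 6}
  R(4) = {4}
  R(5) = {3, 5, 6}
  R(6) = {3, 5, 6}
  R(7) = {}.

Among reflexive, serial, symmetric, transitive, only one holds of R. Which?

transitive

Reflexive: no — 2 is not related to itself.
Serial: no — 7 has no R-successor.
Symmetric: no — 2 R 4 but not 4 R 2.
Transitive: yes — every two-step R-path is closed by a direct edge.
Only transitive holds.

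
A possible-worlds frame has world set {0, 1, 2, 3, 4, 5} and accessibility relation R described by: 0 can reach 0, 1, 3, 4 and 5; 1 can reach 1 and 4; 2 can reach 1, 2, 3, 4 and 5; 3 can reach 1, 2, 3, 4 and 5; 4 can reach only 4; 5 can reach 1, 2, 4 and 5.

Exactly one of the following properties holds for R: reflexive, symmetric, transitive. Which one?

Reflexive: yes — every world is R-related to itself.
Symmetric: no — 0 R 1 but not 1 R 0.
Transitive: no — 0 R 3 and 3 R 2, but not 0 R 2.
Only reflexive holds.

reflexive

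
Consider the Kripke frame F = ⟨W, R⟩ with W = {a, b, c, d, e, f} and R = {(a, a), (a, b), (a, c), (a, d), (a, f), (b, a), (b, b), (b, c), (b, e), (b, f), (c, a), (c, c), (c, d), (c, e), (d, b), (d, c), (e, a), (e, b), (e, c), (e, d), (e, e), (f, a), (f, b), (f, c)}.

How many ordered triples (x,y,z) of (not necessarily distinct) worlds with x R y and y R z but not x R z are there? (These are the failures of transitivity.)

Enumerating: (a,b,e), (a,c,e), (b,a,d), (b,c,d), (b,e,d), (c,a,b), (c,a,f), (c,d,b), (c,e,b), (d,b,a), (d,b,e), (d,b,f), … and 11 more.
Total: 23.

23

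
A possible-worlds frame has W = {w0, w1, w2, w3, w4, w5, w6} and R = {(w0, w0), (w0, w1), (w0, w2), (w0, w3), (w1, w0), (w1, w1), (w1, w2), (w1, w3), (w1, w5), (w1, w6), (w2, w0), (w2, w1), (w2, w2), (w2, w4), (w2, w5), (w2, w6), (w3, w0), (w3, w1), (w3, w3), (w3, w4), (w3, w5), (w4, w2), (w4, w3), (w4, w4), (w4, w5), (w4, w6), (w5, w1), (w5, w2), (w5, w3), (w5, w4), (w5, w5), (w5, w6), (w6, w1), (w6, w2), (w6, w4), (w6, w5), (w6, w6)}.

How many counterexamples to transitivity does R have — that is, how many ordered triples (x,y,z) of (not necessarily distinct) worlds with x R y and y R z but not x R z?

Enumerating: (w0,w1,w5), (w0,w1,w6), (w0,w2,w4), (w0,w2,w5), (w0,w2,w6), (w0,w3,w4), (w0,w3,w5), (w1,w2,w4), (w1,w3,w4), (w1,w5,w4), (w1,w6,w4), (w2,w0,w3), … and 24 more.
Total: 36.

36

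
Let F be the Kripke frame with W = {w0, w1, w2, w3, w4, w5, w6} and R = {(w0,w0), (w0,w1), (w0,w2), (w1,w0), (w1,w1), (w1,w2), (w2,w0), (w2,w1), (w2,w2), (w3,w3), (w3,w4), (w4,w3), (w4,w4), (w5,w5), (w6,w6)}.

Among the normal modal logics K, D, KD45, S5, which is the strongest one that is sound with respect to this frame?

Serial (axiom D): yes — every world has a successor (e.g. w0 R w0).
Euclidean (axiom 5): yes — any two successors of a common world are R-related.
Transitive (axiom 4): yes — every two-step R-path is closed by a direct edge.
Reflexive (axiom T): yes — every world is R-related to itself.
So F validates K, D, KD45, S5. The strongest is S5.

S5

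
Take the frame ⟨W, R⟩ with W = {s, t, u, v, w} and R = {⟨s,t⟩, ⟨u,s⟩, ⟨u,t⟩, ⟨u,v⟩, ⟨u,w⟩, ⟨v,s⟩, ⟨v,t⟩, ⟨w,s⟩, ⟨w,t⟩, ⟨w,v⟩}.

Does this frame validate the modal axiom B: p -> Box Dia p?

No

By correspondence theory, B is valid on a frame iff R is symmetric.
Symmetric: no — s R t but not t R s.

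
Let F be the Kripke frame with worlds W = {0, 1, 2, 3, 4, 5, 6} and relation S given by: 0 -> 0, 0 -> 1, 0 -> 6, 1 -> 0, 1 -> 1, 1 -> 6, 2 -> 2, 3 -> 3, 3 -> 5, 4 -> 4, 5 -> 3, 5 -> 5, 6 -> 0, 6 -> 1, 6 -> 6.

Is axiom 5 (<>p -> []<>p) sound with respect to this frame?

By correspondence theory, 5 is valid on a frame iff S is Euclidean.
Euclidean: yes — any two successors of a common world are S-related.

Yes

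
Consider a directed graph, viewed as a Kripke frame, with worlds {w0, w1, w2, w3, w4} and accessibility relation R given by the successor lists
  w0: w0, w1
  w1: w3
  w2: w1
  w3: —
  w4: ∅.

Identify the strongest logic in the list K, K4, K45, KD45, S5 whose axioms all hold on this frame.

Transitive (axiom 4): no — w0 R w1 and w1 R w3, but not w0 R w3.
Euclidean (axiom 5): no — w0 R w1 and w0 R w0, but not w1 R w0.
Serial (axiom D): no — w3 has no R-successor.
Reflexive (axiom T): no — w1 is not related to itself.
So F validates K; K4 would additionally require R to be transitive. The strongest is K.

K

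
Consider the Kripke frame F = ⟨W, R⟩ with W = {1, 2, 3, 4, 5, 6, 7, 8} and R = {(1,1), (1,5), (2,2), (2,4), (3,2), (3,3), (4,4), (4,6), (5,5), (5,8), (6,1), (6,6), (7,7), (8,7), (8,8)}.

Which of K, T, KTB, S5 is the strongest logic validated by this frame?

Reflexive (axiom T): yes — every world is R-related to itself.
Symmetric (axiom B): no — 1 R 5 but not 5 R 1.
Euclidean (axiom 5): no — 1 R 5 and 1 R 1, but not 5 R 1.
So F validates K, T; KTB would additionally require R to be symmetric. The strongest is T.

T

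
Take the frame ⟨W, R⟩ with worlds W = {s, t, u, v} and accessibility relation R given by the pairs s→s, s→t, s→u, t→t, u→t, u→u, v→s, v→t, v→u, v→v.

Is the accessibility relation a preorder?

Yes

Reflexive: yes — every world is R-related to itself.
Transitive: yes — every two-step R-path is closed by a direct edge.
So R is a preorder.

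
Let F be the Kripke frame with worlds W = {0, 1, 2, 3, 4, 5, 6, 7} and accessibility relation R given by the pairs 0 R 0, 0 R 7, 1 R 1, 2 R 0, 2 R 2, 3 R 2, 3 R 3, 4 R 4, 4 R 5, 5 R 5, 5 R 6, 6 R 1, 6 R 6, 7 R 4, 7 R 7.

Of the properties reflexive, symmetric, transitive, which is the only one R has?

reflexive

Reflexive: yes — every world is R-related to itself.
Symmetric: no — 0 R 7 but not 7 R 0.
Transitive: no — 0 R 7 and 7 R 4, but not 0 R 4.
Only reflexive holds.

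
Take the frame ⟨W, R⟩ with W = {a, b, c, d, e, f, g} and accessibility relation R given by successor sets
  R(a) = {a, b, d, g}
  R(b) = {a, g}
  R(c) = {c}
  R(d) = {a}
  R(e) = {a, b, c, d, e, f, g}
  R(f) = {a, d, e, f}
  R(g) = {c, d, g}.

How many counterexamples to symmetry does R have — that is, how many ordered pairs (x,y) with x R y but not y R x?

11

Enumerating: (a,g), (b,g), (e,a), (e,b), (e,c), (e,d), (e,g), (f,a), (f,d), (g,c), (g,d).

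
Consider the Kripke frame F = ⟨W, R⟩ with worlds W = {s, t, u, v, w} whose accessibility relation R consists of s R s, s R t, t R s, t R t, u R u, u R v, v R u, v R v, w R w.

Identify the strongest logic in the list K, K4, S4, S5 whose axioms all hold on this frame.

Transitive (axiom 4): yes — every two-step R-path is closed by a direct edge.
Reflexive (axiom T): yes — every world is R-related to itself.
Euclidean (axiom 5): yes — any two successors of a common world are R-related.
So F validates K, K4, S4, S5. The strongest is S5.

S5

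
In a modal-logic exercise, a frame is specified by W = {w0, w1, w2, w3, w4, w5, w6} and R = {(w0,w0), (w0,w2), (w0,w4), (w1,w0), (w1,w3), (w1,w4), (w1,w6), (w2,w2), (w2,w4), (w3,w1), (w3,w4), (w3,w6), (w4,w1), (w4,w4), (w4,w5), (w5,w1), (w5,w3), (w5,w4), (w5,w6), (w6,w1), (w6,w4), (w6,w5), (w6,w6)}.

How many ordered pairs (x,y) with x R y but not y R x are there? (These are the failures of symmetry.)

9

Enumerating: (w0,w2), (w0,w4), (w1,w0), (w2,w4), (w3,w4), (w3,w6), (w5,w1), (w5,w3), (w6,w4).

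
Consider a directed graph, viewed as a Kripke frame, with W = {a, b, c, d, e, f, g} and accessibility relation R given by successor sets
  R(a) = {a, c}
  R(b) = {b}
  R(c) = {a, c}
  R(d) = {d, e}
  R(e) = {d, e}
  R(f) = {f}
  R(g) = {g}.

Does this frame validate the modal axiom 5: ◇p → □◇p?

Yes

Axiom 5 corresponds to the accessibility relation being Euclidean.
Euclidean: yes — any two successors of a common world are R-related.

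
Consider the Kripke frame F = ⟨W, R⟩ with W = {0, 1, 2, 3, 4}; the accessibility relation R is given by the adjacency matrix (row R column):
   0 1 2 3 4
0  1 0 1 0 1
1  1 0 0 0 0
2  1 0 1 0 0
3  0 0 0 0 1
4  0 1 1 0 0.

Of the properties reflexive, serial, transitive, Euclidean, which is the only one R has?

serial

Reflexive: no — 1 is not related to itself.
Serial: yes — every world has a successor (e.g. 0 R 0).
Transitive: no — 0 R 4 and 4 R 1, but not 0 R 1.
Euclidean: no — 0 R 2 and 0 R 4, but not 2 R 4.
Only serial holds.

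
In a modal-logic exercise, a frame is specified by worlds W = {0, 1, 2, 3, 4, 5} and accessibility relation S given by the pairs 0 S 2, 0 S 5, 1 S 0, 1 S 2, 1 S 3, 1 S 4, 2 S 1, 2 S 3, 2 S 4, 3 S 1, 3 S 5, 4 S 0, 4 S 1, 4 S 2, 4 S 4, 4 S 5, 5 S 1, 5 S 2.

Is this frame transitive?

No

Transitive: no — 0 S 2 and 2 S 1, but not 0 S 1.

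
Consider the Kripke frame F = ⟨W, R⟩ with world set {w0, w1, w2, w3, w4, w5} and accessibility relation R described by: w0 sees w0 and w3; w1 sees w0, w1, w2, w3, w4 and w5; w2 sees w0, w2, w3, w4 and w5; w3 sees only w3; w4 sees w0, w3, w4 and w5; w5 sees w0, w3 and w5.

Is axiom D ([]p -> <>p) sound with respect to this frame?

Yes

By correspondence theory, D is valid on a frame iff R is serial.
Serial: yes — every world has a successor (e.g. w0 R w0).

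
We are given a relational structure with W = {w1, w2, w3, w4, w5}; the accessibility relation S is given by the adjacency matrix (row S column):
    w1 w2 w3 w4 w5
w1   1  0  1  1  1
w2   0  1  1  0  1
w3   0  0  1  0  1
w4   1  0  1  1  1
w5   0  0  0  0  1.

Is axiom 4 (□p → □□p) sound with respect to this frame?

Axiom 4 corresponds to the accessibility relation being transitive.
Transitive: yes — every two-step S-path is closed by a direct edge.

Yes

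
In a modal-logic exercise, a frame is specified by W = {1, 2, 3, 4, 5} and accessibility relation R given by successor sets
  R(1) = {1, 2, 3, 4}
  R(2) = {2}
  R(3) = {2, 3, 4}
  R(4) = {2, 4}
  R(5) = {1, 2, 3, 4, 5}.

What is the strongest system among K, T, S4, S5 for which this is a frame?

Reflexive (axiom T): yes — every world is R-related to itself.
Transitive (axiom 4): yes — every two-step R-path is closed by a direct edge.
Euclidean (axiom 5): no — 1 R 2 and 1 R 3, but not 2 R 3.
So F validates K, T, S4; S5 would additionally require R to be Euclidean. The strongest is S4.

S4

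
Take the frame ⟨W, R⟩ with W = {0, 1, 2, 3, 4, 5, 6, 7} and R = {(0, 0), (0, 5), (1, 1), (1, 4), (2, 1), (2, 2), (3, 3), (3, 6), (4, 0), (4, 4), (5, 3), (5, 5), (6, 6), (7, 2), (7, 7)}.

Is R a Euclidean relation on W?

Euclidean: no — 0 R 5 and 0 R 0, but not 5 R 0.

No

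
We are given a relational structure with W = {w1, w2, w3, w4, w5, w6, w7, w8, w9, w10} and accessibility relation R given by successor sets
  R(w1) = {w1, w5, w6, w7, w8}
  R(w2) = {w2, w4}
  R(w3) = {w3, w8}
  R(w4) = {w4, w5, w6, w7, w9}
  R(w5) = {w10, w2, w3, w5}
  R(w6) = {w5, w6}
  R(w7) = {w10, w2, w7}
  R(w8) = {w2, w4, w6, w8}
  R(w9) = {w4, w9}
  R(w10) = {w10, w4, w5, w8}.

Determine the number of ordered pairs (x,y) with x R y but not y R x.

19

Enumerating: (w1,w5), (w1,w6), (w1,w7), (w1,w8), (w10,w4), (w10,w8), (w2,w4), (w3,w8), (w4,w5), (w4,w6), (w4,w7), (w5,w2), … and 7 more.
Total: 19.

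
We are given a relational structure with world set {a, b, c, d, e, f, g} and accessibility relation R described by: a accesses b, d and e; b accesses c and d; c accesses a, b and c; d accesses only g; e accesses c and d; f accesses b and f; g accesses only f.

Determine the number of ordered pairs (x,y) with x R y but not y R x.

10

Enumerating: (a,b), (a,d), (a,e), (b,d), (c,a), (d,g), (e,c), (e,d), (f,b), (g,f).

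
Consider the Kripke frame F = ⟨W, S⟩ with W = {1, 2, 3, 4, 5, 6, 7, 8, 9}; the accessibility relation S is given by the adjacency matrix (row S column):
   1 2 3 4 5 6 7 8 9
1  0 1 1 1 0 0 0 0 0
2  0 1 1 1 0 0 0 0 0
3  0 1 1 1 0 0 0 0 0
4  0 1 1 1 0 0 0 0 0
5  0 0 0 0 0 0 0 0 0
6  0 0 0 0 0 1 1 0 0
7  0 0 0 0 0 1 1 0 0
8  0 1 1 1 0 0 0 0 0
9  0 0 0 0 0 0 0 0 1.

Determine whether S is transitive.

Transitive: yes — every two-step S-path is closed by a direct edge.

Yes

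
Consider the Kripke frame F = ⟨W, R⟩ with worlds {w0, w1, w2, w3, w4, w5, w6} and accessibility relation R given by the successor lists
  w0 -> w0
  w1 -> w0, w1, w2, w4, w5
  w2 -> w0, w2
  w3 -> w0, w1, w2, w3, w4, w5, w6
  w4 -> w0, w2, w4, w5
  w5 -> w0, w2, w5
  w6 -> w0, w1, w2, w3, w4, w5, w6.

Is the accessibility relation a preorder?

Yes

Reflexive: yes — every world is R-related to itself.
Transitive: yes — every two-step R-path is closed by a direct edge.
So R is a preorder.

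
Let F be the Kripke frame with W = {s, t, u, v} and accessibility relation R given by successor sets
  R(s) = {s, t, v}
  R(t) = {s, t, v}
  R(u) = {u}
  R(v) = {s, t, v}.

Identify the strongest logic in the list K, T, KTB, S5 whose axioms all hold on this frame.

Reflexive (axiom T): yes — every world is R-related to itself.
Symmetric (axiom B): yes — every pair in R has its reverse in R.
Euclidean (axiom 5): yes — any two successors of a common world are R-related.
So F validates K, T, KTB, S5. The strongest is S5.

S5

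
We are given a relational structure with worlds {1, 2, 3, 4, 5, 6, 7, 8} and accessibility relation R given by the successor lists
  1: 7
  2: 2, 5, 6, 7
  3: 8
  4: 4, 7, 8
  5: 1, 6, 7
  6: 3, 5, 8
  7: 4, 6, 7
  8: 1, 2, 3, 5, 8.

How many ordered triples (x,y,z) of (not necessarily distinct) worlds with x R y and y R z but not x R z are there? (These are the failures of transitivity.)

33

Enumerating: (1,7,4), (1,7,6), (2,5,1), (2,6,3), (2,6,8), (2,7,4), (3,8,1), (3,8,2), (3,8,3), (3,8,5), (4,7,6), (4,8,1), … and 21 more.
Total: 33.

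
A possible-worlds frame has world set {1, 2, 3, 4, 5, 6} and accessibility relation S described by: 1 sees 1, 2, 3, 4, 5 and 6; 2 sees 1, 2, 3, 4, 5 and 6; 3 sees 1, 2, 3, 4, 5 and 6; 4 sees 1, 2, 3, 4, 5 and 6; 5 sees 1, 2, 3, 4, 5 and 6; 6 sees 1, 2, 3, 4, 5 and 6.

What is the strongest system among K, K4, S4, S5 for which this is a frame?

S5

Transitive (axiom 4): yes — every two-step S-path is closed by a direct edge.
Reflexive (axiom T): yes — every world is S-related to itself.
Euclidean (axiom 5): yes — any two successors of a common world are S-related.
So F validates K, K4, S4, S5. The strongest is S5.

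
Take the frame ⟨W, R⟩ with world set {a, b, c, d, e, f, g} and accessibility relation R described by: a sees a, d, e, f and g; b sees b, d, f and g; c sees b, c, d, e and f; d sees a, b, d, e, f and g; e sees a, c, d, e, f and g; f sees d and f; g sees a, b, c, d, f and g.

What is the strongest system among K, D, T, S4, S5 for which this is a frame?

Serial (axiom D): yes — every world has a successor (e.g. a R a).
Reflexive (axiom T): yes — every world is R-related to itself.
Transitive (axiom 4): no — a R d and d R b, but not a R b.
Euclidean (axiom 5): no — a R f and a R e, but not f R e.
So F validates K, D, T; S4 would additionally require R to be transitive. The strongest is T.

T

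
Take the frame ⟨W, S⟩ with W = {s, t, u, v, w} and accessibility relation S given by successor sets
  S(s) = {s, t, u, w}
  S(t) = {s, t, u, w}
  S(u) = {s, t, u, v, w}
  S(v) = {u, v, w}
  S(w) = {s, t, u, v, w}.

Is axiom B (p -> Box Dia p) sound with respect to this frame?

Axiom B corresponds to the accessibility relation being symmetric.
Symmetric: yes — every pair in S has its reverse in S.

Yes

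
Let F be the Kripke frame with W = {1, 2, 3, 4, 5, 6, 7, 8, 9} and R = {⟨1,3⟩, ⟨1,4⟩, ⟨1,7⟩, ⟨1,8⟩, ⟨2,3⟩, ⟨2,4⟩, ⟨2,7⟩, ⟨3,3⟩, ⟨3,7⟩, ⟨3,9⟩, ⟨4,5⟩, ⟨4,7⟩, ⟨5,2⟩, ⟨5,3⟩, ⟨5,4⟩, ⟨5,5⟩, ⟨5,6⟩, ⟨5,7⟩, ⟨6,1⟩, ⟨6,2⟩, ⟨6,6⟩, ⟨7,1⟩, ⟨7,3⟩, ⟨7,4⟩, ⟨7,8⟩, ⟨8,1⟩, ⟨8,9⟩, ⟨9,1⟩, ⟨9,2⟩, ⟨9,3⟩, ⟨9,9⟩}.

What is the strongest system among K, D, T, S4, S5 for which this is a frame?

Serial (axiom D): yes — every world has a successor (e.g. 1 R 3).
Reflexive (axiom T): no — 1 is not related to itself.
Transitive (axiom 4): no — 1 R 3 and 3 R 9, but not 1 R 9.
Euclidean (axiom 5): no — 1 R 3 and 1 R 4, but not 3 R 4.
So F validates K, D; T would additionally require R to be reflexive. The strongest is D.

D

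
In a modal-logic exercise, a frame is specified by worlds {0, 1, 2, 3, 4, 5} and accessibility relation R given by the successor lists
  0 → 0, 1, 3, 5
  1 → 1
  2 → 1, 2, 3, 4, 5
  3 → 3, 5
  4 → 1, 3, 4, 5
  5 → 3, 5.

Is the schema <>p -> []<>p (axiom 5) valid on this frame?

No

Axiom 5 corresponds to the accessibility relation being Euclidean.
Euclidean: no — 0 R 1 and 0 R 3, but not 1 R 3.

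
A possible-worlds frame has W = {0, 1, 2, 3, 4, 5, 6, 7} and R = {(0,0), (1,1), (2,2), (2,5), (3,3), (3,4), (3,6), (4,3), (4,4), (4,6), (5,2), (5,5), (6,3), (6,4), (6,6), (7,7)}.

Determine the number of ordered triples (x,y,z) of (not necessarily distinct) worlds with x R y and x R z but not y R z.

R is Euclidean; there are no such tuples.

0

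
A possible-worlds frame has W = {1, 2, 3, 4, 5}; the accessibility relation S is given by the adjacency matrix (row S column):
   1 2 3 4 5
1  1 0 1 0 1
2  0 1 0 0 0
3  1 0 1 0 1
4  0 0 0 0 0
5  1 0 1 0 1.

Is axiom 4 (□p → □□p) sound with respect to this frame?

Axiom 4 corresponds to the accessibility relation being transitive.
Transitive: yes — every two-step S-path is closed by a direct edge.

Yes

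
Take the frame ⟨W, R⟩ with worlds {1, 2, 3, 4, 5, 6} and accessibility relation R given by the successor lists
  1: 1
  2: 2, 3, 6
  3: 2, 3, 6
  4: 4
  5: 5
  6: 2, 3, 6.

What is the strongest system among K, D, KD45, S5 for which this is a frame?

S5

Serial (axiom D): yes — every world has a successor (e.g. 1 R 1).
Euclidean (axiom 5): yes — any two successors of a common world are R-related.
Transitive (axiom 4): yes — every two-step R-path is closed by a direct edge.
Reflexive (axiom T): yes — every world is R-related to itself.
So F validates K, D, KD45, S5. The strongest is S5.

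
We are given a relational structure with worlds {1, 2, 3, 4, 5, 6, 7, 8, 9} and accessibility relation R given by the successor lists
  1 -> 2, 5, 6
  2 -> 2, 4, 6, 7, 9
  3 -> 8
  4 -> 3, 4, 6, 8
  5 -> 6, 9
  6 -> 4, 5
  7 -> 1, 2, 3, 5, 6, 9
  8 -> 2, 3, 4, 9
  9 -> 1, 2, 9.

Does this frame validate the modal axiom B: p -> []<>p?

The schema B characterises exactly the symmetric frames.
Symmetric: no — 1 R 2 but not 2 R 1.

No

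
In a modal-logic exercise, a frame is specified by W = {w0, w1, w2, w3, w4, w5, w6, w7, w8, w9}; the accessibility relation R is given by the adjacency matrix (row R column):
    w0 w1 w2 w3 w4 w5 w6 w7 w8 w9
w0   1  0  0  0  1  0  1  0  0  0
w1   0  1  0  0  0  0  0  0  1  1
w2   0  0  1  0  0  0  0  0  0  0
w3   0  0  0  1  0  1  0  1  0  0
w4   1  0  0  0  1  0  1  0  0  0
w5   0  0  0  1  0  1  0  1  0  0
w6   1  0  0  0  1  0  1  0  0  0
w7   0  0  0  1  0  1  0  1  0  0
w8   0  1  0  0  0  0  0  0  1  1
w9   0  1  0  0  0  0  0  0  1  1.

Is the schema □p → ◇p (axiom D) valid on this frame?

Axiom D corresponds to the accessibility relation being serial.
Serial: yes — every world has a successor (e.g. w0 R w0).

Yes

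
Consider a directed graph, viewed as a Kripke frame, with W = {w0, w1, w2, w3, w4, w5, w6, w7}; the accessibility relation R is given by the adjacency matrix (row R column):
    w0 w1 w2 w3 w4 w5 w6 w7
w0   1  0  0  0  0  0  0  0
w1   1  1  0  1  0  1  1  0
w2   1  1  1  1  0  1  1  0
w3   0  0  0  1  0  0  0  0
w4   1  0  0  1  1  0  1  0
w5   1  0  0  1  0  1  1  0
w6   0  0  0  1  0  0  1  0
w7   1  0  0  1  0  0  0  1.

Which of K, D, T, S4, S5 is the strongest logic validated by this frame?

Serial (axiom D): yes — every world has a successor (e.g. w0 R w0).
Reflexive (axiom T): yes — every world is R-related to itself.
Transitive (axiom 4): yes — every two-step R-path is closed by a direct edge.
Euclidean (axiom 5): no — w1 R w0 and w1 R w3, but not w0 R w3.
So F validates K, D, T, S4; S5 would additionally require R to be Euclidean. The strongest is S4.

S4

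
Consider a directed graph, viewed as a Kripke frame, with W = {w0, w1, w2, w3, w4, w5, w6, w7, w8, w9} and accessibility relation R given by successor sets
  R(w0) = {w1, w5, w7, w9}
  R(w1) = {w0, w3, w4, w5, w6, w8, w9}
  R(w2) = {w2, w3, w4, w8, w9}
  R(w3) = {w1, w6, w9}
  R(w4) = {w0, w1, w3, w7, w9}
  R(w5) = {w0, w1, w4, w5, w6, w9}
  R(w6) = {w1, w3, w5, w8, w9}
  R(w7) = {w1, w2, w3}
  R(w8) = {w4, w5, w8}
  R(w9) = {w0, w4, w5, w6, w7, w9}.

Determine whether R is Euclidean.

No

Euclidean: no — w0 R w1 and w0 R w7, but not w1 R w7.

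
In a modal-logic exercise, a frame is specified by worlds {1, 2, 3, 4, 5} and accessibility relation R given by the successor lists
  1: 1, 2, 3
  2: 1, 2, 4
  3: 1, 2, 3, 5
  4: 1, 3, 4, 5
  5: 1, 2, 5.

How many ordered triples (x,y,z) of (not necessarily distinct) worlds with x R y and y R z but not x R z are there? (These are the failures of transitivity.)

Enumerating: (1,2,4), (1,3,5), (2,1,3), (2,4,3), (2,4,5), (3,2,4), (4,1,2), (4,3,2), (4,5,2), (5,1,3), (5,2,4).

11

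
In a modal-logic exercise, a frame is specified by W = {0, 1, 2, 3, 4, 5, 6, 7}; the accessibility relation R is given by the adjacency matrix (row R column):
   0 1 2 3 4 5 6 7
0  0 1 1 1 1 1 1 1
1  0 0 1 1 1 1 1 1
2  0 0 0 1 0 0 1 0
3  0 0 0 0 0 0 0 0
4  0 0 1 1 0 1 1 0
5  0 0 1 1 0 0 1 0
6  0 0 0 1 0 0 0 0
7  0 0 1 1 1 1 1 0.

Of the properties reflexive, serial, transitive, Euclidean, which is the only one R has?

Reflexive: no — 0 is not related to itself.
Serial: no — 3 has no R-successor.
Transitive: yes — every two-step R-path is closed by a direct edge.
Euclidean: no — 0 R 2 and 0 R 1, but not 2 R 1.
Only transitive holds.

transitive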